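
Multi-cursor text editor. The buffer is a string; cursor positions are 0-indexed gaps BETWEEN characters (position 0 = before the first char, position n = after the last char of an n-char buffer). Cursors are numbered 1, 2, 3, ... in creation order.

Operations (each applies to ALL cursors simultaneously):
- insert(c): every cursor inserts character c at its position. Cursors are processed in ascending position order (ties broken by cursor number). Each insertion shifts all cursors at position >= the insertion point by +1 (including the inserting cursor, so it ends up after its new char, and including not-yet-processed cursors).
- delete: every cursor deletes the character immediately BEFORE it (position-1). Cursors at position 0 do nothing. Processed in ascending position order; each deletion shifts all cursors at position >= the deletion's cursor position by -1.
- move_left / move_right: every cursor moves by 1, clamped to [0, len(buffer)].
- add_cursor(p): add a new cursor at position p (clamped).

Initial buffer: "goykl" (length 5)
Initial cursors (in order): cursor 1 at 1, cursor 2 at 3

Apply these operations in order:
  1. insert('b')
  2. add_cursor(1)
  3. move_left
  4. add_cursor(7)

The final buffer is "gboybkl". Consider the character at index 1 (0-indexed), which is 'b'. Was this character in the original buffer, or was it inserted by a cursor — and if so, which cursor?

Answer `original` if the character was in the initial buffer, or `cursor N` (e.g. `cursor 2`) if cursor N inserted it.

After op 1 (insert('b')): buffer="gboybkl" (len 7), cursors c1@2 c2@5, authorship .1..2..
After op 2 (add_cursor(1)): buffer="gboybkl" (len 7), cursors c3@1 c1@2 c2@5, authorship .1..2..
After op 3 (move_left): buffer="gboybkl" (len 7), cursors c3@0 c1@1 c2@4, authorship .1..2..
After op 4 (add_cursor(7)): buffer="gboybkl" (len 7), cursors c3@0 c1@1 c2@4 c4@7, authorship .1..2..
Authorship (.=original, N=cursor N): . 1 . . 2 . .
Index 1: author = 1

Answer: cursor 1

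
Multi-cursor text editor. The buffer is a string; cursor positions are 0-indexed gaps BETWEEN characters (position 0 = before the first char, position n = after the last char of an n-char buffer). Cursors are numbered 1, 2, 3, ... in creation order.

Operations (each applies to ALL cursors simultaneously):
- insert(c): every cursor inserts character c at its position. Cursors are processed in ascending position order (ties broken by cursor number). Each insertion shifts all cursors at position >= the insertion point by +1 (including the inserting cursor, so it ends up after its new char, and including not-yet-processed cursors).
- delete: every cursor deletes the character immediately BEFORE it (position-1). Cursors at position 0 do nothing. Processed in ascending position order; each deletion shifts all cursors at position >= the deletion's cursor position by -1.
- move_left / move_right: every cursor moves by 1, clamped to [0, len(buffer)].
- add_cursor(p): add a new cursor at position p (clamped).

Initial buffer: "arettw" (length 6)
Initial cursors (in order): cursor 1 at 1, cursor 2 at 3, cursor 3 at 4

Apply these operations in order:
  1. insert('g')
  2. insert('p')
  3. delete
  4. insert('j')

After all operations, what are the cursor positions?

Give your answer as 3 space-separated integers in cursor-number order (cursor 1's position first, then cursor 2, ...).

After op 1 (insert('g')): buffer="agregtgtw" (len 9), cursors c1@2 c2@5 c3@7, authorship .1..2.3..
After op 2 (insert('p')): buffer="agpregptgptw" (len 12), cursors c1@3 c2@7 c3@10, authorship .11..22.33..
After op 3 (delete): buffer="agregtgtw" (len 9), cursors c1@2 c2@5 c3@7, authorship .1..2.3..
After op 4 (insert('j')): buffer="agjregjtgjtw" (len 12), cursors c1@3 c2@7 c3@10, authorship .11..22.33..

Answer: 3 7 10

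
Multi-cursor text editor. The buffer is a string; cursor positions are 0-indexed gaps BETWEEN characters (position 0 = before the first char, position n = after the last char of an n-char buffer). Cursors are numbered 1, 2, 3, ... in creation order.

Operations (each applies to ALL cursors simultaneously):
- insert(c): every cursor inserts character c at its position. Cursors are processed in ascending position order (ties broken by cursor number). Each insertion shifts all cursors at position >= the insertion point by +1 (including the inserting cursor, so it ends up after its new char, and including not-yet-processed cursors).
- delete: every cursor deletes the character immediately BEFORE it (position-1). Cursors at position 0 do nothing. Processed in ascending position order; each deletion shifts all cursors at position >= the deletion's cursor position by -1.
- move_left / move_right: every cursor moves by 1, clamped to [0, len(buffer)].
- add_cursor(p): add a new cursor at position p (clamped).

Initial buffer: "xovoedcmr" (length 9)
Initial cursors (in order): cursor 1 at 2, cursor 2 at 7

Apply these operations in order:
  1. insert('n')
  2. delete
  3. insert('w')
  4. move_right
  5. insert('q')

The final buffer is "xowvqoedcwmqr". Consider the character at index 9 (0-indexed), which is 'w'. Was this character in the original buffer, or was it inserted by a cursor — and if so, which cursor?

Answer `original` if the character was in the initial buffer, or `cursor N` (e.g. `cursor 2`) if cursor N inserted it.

After op 1 (insert('n')): buffer="xonvoedcnmr" (len 11), cursors c1@3 c2@9, authorship ..1.....2..
After op 2 (delete): buffer="xovoedcmr" (len 9), cursors c1@2 c2@7, authorship .........
After op 3 (insert('w')): buffer="xowvoedcwmr" (len 11), cursors c1@3 c2@9, authorship ..1.....2..
After op 4 (move_right): buffer="xowvoedcwmr" (len 11), cursors c1@4 c2@10, authorship ..1.....2..
After op 5 (insert('q')): buffer="xowvqoedcwmqr" (len 13), cursors c1@5 c2@12, authorship ..1.1....2.2.
Authorship (.=original, N=cursor N): . . 1 . 1 . . . . 2 . 2 .
Index 9: author = 2

Answer: cursor 2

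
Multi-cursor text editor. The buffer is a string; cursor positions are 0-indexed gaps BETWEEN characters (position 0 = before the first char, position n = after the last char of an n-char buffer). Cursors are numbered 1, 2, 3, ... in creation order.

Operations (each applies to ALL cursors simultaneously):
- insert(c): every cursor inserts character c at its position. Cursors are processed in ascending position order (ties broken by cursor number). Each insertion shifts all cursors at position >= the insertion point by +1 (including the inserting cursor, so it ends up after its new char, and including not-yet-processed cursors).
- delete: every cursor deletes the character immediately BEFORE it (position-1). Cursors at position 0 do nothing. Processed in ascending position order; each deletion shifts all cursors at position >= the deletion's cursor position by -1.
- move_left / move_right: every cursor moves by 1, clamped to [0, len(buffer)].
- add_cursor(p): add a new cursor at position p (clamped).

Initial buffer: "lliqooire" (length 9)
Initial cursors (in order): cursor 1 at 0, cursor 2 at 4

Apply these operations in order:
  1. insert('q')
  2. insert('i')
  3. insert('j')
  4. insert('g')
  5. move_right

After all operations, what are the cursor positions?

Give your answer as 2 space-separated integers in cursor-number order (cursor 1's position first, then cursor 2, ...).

After op 1 (insert('q')): buffer="qlliqqooire" (len 11), cursors c1@1 c2@6, authorship 1....2.....
After op 2 (insert('i')): buffer="qilliqqiooire" (len 13), cursors c1@2 c2@8, authorship 11....22.....
After op 3 (insert('j')): buffer="qijlliqqijooire" (len 15), cursors c1@3 c2@10, authorship 111....222.....
After op 4 (insert('g')): buffer="qijglliqqijgooire" (len 17), cursors c1@4 c2@12, authorship 1111....2222.....
After op 5 (move_right): buffer="qijglliqqijgooire" (len 17), cursors c1@5 c2@13, authorship 1111....2222.....

Answer: 5 13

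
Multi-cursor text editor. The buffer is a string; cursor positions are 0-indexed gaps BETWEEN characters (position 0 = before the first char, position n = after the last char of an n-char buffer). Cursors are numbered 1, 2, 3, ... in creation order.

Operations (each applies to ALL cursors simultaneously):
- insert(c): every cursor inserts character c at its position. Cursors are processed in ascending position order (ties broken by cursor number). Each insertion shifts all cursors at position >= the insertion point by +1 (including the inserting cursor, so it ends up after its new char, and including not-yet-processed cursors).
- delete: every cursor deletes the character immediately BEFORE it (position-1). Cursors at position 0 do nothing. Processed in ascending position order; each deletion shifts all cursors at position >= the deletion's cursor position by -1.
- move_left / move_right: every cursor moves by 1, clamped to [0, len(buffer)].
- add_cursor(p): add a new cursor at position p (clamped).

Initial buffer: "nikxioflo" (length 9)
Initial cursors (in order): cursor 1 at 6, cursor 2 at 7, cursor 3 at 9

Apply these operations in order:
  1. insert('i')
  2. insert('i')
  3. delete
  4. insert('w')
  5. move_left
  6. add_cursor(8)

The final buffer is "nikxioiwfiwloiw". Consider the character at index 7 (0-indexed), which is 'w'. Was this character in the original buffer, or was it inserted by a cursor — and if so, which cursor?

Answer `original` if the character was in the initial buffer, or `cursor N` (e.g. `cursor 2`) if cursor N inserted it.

Answer: cursor 1

Derivation:
After op 1 (insert('i')): buffer="nikxioifiloi" (len 12), cursors c1@7 c2@9 c3@12, authorship ......1.2..3
After op 2 (insert('i')): buffer="nikxioiifiiloii" (len 15), cursors c1@8 c2@11 c3@15, authorship ......11.22..33
After op 3 (delete): buffer="nikxioifiloi" (len 12), cursors c1@7 c2@9 c3@12, authorship ......1.2..3
After op 4 (insert('w')): buffer="nikxioiwfiwloiw" (len 15), cursors c1@8 c2@11 c3@15, authorship ......11.22..33
After op 5 (move_left): buffer="nikxioiwfiwloiw" (len 15), cursors c1@7 c2@10 c3@14, authorship ......11.22..33
After op 6 (add_cursor(8)): buffer="nikxioiwfiwloiw" (len 15), cursors c1@7 c4@8 c2@10 c3@14, authorship ......11.22..33
Authorship (.=original, N=cursor N): . . . . . . 1 1 . 2 2 . . 3 3
Index 7: author = 1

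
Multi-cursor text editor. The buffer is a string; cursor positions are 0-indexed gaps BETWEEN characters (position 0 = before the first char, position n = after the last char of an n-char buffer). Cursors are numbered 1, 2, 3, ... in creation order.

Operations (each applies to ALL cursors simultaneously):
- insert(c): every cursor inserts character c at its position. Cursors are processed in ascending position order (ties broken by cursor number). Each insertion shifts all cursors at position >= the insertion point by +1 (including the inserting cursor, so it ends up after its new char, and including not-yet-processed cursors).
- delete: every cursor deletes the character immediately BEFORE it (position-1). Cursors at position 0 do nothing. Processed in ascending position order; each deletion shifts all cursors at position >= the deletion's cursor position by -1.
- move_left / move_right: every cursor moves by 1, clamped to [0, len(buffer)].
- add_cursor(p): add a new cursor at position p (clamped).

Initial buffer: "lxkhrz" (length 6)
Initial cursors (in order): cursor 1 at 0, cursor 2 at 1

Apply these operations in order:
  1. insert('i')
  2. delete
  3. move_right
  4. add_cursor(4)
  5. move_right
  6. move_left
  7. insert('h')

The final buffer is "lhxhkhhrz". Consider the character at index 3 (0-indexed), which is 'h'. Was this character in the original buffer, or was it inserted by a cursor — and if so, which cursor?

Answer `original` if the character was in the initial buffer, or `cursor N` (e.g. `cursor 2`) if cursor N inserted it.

After op 1 (insert('i')): buffer="ilixkhrz" (len 8), cursors c1@1 c2@3, authorship 1.2.....
After op 2 (delete): buffer="lxkhrz" (len 6), cursors c1@0 c2@1, authorship ......
After op 3 (move_right): buffer="lxkhrz" (len 6), cursors c1@1 c2@2, authorship ......
After op 4 (add_cursor(4)): buffer="lxkhrz" (len 6), cursors c1@1 c2@2 c3@4, authorship ......
After op 5 (move_right): buffer="lxkhrz" (len 6), cursors c1@2 c2@3 c3@5, authorship ......
After op 6 (move_left): buffer="lxkhrz" (len 6), cursors c1@1 c2@2 c3@4, authorship ......
After op 7 (insert('h')): buffer="lhxhkhhrz" (len 9), cursors c1@2 c2@4 c3@7, authorship .1.2..3..
Authorship (.=original, N=cursor N): . 1 . 2 . . 3 . .
Index 3: author = 2

Answer: cursor 2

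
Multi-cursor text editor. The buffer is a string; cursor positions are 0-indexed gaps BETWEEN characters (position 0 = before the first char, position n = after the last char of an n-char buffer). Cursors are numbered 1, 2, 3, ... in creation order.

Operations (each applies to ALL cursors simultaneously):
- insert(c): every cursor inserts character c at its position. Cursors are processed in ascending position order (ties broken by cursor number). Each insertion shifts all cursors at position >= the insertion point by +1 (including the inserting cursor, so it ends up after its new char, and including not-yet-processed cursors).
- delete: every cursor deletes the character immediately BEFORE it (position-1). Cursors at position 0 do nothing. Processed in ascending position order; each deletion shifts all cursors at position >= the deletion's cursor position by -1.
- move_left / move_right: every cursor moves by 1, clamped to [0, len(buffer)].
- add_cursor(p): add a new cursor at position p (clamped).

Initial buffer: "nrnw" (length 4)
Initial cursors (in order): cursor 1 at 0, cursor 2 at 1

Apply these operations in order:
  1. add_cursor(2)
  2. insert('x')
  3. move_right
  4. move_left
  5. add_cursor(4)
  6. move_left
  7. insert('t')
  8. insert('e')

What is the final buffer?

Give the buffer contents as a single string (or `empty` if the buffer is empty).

Answer: texntextertexnw

Derivation:
After op 1 (add_cursor(2)): buffer="nrnw" (len 4), cursors c1@0 c2@1 c3@2, authorship ....
After op 2 (insert('x')): buffer="xnxrxnw" (len 7), cursors c1@1 c2@3 c3@5, authorship 1.2.3..
After op 3 (move_right): buffer="xnxrxnw" (len 7), cursors c1@2 c2@4 c3@6, authorship 1.2.3..
After op 4 (move_left): buffer="xnxrxnw" (len 7), cursors c1@1 c2@3 c3@5, authorship 1.2.3..
After op 5 (add_cursor(4)): buffer="xnxrxnw" (len 7), cursors c1@1 c2@3 c4@4 c3@5, authorship 1.2.3..
After op 6 (move_left): buffer="xnxrxnw" (len 7), cursors c1@0 c2@2 c4@3 c3@4, authorship 1.2.3..
After op 7 (insert('t')): buffer="txntxtrtxnw" (len 11), cursors c1@1 c2@4 c4@6 c3@8, authorship 11.224.33..
After op 8 (insert('e')): buffer="texntextertexnw" (len 15), cursors c1@2 c2@6 c4@9 c3@12, authorship 111.22244.333..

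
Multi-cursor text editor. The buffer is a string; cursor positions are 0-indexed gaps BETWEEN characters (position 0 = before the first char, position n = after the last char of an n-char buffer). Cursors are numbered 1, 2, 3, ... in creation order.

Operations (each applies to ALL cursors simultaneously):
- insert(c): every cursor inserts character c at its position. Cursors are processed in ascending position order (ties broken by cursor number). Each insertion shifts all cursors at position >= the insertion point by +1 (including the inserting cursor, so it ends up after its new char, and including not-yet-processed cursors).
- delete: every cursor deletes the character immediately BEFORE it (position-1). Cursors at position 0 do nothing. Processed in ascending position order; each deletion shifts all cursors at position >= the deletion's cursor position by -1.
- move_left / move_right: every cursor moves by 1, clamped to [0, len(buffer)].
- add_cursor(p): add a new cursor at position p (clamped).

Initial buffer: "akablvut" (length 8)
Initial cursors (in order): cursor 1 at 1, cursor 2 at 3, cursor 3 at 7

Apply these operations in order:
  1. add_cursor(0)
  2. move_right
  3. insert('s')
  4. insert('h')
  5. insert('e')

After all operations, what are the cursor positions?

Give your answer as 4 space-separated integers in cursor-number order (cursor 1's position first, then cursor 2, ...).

After op 1 (add_cursor(0)): buffer="akablvut" (len 8), cursors c4@0 c1@1 c2@3 c3@7, authorship ........
After op 2 (move_right): buffer="akablvut" (len 8), cursors c4@1 c1@2 c2@4 c3@8, authorship ........
After op 3 (insert('s')): buffer="asksabslvuts" (len 12), cursors c4@2 c1@4 c2@7 c3@12, authorship .4.1..2....3
After op 4 (insert('h')): buffer="ashkshabshlvutsh" (len 16), cursors c4@3 c1@6 c2@10 c3@16, authorship .44.11..22....33
After op 5 (insert('e')): buffer="asheksheabshelvutshe" (len 20), cursors c4@4 c1@8 c2@13 c3@20, authorship .444.111..222....333

Answer: 8 13 20 4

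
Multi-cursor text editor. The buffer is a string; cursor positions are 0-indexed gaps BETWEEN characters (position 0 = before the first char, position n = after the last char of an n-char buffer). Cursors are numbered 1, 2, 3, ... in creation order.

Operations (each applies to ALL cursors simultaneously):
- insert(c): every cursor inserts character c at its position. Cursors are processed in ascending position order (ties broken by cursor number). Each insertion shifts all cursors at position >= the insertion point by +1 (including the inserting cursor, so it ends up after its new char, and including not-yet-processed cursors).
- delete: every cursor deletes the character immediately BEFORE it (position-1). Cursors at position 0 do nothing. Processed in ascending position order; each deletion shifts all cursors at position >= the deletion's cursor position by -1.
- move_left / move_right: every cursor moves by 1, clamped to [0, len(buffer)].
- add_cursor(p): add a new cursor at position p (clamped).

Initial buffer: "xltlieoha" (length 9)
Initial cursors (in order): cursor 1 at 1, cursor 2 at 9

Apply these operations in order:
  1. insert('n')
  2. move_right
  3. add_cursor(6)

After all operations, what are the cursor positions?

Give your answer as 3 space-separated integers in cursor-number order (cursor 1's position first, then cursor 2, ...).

After op 1 (insert('n')): buffer="xnltlieohan" (len 11), cursors c1@2 c2@11, authorship .1........2
After op 2 (move_right): buffer="xnltlieohan" (len 11), cursors c1@3 c2@11, authorship .1........2
After op 3 (add_cursor(6)): buffer="xnltlieohan" (len 11), cursors c1@3 c3@6 c2@11, authorship .1........2

Answer: 3 11 6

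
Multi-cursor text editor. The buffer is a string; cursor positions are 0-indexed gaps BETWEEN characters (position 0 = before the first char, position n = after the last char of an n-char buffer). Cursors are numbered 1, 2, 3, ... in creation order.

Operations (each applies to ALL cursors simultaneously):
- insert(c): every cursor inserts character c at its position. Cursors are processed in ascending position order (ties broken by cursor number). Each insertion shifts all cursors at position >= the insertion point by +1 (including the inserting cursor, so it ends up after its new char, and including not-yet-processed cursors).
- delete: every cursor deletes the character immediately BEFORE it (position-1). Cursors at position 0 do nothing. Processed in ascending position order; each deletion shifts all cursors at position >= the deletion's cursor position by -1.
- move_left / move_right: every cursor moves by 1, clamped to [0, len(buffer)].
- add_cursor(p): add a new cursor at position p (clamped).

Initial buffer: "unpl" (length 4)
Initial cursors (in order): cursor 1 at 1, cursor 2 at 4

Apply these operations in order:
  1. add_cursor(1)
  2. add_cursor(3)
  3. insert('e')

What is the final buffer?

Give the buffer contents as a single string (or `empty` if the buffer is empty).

Answer: ueenpele

Derivation:
After op 1 (add_cursor(1)): buffer="unpl" (len 4), cursors c1@1 c3@1 c2@4, authorship ....
After op 2 (add_cursor(3)): buffer="unpl" (len 4), cursors c1@1 c3@1 c4@3 c2@4, authorship ....
After op 3 (insert('e')): buffer="ueenpele" (len 8), cursors c1@3 c3@3 c4@6 c2@8, authorship .13..4.2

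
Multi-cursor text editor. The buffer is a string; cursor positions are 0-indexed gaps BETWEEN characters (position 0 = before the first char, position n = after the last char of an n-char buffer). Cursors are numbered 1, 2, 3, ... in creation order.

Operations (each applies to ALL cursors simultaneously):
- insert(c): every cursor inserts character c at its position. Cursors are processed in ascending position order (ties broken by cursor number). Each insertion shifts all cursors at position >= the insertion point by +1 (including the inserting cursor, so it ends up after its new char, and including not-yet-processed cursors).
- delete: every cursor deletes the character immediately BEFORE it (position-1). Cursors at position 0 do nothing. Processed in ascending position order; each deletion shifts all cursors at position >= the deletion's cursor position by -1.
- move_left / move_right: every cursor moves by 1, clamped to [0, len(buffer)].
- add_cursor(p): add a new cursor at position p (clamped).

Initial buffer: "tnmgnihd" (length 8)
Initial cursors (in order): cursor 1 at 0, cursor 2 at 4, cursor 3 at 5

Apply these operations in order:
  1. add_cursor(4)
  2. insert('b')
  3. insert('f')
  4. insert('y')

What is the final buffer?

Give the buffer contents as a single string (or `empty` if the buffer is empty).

Answer: bfytnmgbbffyynbfyihd

Derivation:
After op 1 (add_cursor(4)): buffer="tnmgnihd" (len 8), cursors c1@0 c2@4 c4@4 c3@5, authorship ........
After op 2 (insert('b')): buffer="btnmgbbnbihd" (len 12), cursors c1@1 c2@7 c4@7 c3@9, authorship 1....24.3...
After op 3 (insert('f')): buffer="bftnmgbbffnbfihd" (len 16), cursors c1@2 c2@10 c4@10 c3@13, authorship 11....2424.33...
After op 4 (insert('y')): buffer="bfytnmgbbffyynbfyihd" (len 20), cursors c1@3 c2@13 c4@13 c3@17, authorship 111....242424.333...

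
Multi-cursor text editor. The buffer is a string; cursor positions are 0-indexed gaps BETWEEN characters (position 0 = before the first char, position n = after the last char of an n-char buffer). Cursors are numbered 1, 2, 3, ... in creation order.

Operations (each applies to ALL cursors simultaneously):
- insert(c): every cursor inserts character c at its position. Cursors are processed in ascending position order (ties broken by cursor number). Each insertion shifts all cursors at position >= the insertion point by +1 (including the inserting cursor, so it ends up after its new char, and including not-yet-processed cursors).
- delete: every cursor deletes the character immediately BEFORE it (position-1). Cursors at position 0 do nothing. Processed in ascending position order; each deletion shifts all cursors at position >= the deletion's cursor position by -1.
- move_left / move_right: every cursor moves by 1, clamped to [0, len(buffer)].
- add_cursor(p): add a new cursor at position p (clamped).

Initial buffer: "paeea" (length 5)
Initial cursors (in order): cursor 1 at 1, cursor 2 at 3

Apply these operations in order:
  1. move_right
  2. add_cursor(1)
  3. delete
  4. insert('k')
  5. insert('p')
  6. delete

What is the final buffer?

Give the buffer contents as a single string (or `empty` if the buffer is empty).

After op 1 (move_right): buffer="paeea" (len 5), cursors c1@2 c2@4, authorship .....
After op 2 (add_cursor(1)): buffer="paeea" (len 5), cursors c3@1 c1@2 c2@4, authorship .....
After op 3 (delete): buffer="ea" (len 2), cursors c1@0 c3@0 c2@1, authorship ..
After op 4 (insert('k')): buffer="kkeka" (len 5), cursors c1@2 c3@2 c2@4, authorship 13.2.
After op 5 (insert('p')): buffer="kkppekpa" (len 8), cursors c1@4 c3@4 c2@7, authorship 1313.22.
After op 6 (delete): buffer="kkeka" (len 5), cursors c1@2 c3@2 c2@4, authorship 13.2.

Answer: kkeka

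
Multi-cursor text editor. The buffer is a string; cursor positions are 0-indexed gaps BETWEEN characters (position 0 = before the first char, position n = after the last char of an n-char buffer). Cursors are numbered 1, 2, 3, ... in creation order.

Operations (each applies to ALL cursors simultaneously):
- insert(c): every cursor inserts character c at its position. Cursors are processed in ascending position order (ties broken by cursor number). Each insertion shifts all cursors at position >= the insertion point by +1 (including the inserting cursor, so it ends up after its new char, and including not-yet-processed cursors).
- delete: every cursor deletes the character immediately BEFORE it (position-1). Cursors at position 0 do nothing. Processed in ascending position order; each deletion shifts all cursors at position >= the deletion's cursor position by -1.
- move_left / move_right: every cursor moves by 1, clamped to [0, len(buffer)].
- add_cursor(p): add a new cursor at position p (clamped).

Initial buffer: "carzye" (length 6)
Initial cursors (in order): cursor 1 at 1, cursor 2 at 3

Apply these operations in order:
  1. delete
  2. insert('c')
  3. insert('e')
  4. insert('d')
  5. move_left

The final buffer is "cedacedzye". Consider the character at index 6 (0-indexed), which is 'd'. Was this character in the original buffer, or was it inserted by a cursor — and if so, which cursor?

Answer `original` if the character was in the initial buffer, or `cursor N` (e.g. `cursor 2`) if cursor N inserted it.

After op 1 (delete): buffer="azye" (len 4), cursors c1@0 c2@1, authorship ....
After op 2 (insert('c')): buffer="caczye" (len 6), cursors c1@1 c2@3, authorship 1.2...
After op 3 (insert('e')): buffer="ceacezye" (len 8), cursors c1@2 c2@5, authorship 11.22...
After op 4 (insert('d')): buffer="cedacedzye" (len 10), cursors c1@3 c2@7, authorship 111.222...
After op 5 (move_left): buffer="cedacedzye" (len 10), cursors c1@2 c2@6, authorship 111.222...
Authorship (.=original, N=cursor N): 1 1 1 . 2 2 2 . . .
Index 6: author = 2

Answer: cursor 2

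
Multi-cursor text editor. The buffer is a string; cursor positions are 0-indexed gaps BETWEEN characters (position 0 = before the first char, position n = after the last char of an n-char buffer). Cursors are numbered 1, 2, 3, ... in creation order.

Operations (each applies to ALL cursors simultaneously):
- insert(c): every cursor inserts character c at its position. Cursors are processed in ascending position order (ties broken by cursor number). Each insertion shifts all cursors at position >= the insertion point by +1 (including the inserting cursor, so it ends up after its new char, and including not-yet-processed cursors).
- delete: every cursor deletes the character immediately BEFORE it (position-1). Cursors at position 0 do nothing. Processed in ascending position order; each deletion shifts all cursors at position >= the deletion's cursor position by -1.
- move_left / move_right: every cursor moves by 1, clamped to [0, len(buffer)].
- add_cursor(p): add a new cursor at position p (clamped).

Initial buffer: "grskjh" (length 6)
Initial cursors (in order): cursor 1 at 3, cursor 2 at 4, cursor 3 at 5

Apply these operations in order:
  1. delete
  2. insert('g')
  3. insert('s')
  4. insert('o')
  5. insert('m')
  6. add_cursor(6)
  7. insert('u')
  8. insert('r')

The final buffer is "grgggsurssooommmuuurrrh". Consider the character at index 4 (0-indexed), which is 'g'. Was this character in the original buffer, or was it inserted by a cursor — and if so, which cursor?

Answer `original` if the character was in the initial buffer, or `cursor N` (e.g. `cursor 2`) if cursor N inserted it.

Answer: cursor 3

Derivation:
After op 1 (delete): buffer="grh" (len 3), cursors c1@2 c2@2 c3@2, authorship ...
After op 2 (insert('g')): buffer="grgggh" (len 6), cursors c1@5 c2@5 c3@5, authorship ..123.
After op 3 (insert('s')): buffer="grgggsssh" (len 9), cursors c1@8 c2@8 c3@8, authorship ..123123.
After op 4 (insert('o')): buffer="grgggsssoooh" (len 12), cursors c1@11 c2@11 c3@11, authorship ..123123123.
After op 5 (insert('m')): buffer="grgggsssooommmh" (len 15), cursors c1@14 c2@14 c3@14, authorship ..123123123123.
After op 6 (add_cursor(6)): buffer="grgggsssooommmh" (len 15), cursors c4@6 c1@14 c2@14 c3@14, authorship ..123123123123.
After op 7 (insert('u')): buffer="grgggsussooommmuuuh" (len 19), cursors c4@7 c1@18 c2@18 c3@18, authorship ..1231423123123123.
After op 8 (insert('r')): buffer="grgggsurssooommmuuurrrh" (len 23), cursors c4@8 c1@22 c2@22 c3@22, authorship ..12314423123123123123.
Authorship (.=original, N=cursor N): . . 1 2 3 1 4 4 2 3 1 2 3 1 2 3 1 2 3 1 2 3 .
Index 4: author = 3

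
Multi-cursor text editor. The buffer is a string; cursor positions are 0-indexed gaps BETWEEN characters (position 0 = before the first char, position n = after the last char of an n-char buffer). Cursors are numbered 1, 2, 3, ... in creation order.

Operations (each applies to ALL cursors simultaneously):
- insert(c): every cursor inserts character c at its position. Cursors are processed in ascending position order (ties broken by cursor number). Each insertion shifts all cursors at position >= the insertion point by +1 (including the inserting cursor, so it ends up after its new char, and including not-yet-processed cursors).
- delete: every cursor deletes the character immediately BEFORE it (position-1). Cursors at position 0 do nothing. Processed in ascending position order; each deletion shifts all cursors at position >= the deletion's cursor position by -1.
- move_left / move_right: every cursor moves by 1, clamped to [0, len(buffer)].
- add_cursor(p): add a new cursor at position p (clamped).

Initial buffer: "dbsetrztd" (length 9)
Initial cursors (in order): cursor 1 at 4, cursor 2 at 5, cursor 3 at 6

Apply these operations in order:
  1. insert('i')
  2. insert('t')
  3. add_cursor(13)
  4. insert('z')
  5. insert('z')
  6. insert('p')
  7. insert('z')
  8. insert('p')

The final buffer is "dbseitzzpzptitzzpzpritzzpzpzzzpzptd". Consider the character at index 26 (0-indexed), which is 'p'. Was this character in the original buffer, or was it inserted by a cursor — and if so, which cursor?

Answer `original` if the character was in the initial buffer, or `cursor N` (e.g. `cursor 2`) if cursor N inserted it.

After op 1 (insert('i')): buffer="dbseitiriztd" (len 12), cursors c1@5 c2@7 c3@9, authorship ....1.2.3...
After op 2 (insert('t')): buffer="dbseittitritztd" (len 15), cursors c1@6 c2@9 c3@12, authorship ....11.22.33...
After op 3 (add_cursor(13)): buffer="dbseittitritztd" (len 15), cursors c1@6 c2@9 c3@12 c4@13, authorship ....11.22.33...
After op 4 (insert('z')): buffer="dbseitztitzritzzztd" (len 19), cursors c1@7 c2@11 c3@15 c4@17, authorship ....111.222.333.4..
After op 5 (insert('z')): buffer="dbseitzztitzzritzzzzztd" (len 23), cursors c1@8 c2@13 c3@18 c4@21, authorship ....1111.2222.3333.44..
After op 6 (insert('p')): buffer="dbseitzzptitzzpritzzpzzzptd" (len 27), cursors c1@9 c2@15 c3@21 c4@25, authorship ....11111.22222.33333.444..
After op 7 (insert('z')): buffer="dbseitzzpztitzzpzritzzpzzzzpztd" (len 31), cursors c1@10 c2@17 c3@24 c4@29, authorship ....111111.222222.333333.4444..
After op 8 (insert('p')): buffer="dbseitzzpzptitzzpzpritzzpzpzzzpzptd" (len 35), cursors c1@11 c2@19 c3@27 c4@33, authorship ....1111111.2222222.3333333.44444..
Authorship (.=original, N=cursor N): . . . . 1 1 1 1 1 1 1 . 2 2 2 2 2 2 2 . 3 3 3 3 3 3 3 . 4 4 4 4 4 . .
Index 26: author = 3

Answer: cursor 3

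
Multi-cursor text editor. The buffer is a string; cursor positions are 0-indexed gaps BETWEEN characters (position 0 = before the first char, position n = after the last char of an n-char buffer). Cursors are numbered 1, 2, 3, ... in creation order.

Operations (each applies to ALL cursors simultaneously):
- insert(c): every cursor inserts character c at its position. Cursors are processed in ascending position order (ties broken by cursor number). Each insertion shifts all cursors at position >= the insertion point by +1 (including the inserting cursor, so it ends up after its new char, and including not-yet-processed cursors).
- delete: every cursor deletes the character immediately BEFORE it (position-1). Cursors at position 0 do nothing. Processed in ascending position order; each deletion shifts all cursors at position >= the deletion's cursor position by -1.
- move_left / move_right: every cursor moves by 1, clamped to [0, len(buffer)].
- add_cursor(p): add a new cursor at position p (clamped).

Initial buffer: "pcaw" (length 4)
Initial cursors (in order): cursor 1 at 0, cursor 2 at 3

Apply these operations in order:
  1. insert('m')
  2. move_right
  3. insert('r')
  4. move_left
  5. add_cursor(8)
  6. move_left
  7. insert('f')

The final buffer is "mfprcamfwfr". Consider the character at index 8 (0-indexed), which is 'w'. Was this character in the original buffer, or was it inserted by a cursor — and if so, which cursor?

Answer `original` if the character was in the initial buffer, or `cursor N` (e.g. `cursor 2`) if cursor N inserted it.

After op 1 (insert('m')): buffer="mpcamw" (len 6), cursors c1@1 c2@5, authorship 1...2.
After op 2 (move_right): buffer="mpcamw" (len 6), cursors c1@2 c2@6, authorship 1...2.
After op 3 (insert('r')): buffer="mprcamwr" (len 8), cursors c1@3 c2@8, authorship 1.1..2.2
After op 4 (move_left): buffer="mprcamwr" (len 8), cursors c1@2 c2@7, authorship 1.1..2.2
After op 5 (add_cursor(8)): buffer="mprcamwr" (len 8), cursors c1@2 c2@7 c3@8, authorship 1.1..2.2
After op 6 (move_left): buffer="mprcamwr" (len 8), cursors c1@1 c2@6 c3@7, authorship 1.1..2.2
After op 7 (insert('f')): buffer="mfprcamfwfr" (len 11), cursors c1@2 c2@8 c3@10, authorship 11.1..22.32
Authorship (.=original, N=cursor N): 1 1 . 1 . . 2 2 . 3 2
Index 8: author = original

Answer: original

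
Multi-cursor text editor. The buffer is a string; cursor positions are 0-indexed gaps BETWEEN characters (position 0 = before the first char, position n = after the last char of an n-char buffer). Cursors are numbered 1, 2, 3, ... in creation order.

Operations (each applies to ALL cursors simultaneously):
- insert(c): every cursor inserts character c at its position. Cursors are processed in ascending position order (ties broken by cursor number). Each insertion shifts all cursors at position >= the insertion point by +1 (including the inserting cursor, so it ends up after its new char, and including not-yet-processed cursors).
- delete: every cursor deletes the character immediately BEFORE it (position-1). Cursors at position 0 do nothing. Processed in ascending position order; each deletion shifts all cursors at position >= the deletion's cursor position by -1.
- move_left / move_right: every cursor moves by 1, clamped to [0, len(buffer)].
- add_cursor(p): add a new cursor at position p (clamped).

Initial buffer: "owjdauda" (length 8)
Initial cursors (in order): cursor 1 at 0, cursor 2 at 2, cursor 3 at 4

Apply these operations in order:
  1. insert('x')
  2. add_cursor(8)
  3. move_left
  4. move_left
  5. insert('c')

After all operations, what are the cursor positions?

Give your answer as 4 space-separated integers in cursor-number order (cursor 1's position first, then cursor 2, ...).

Answer: 1 4 8 10

Derivation:
After op 1 (insert('x')): buffer="xowxjdxauda" (len 11), cursors c1@1 c2@4 c3@7, authorship 1..2..3....
After op 2 (add_cursor(8)): buffer="xowxjdxauda" (len 11), cursors c1@1 c2@4 c3@7 c4@8, authorship 1..2..3....
After op 3 (move_left): buffer="xowxjdxauda" (len 11), cursors c1@0 c2@3 c3@6 c4@7, authorship 1..2..3....
After op 4 (move_left): buffer="xowxjdxauda" (len 11), cursors c1@0 c2@2 c3@5 c4@6, authorship 1..2..3....
After op 5 (insert('c')): buffer="cxocwxjcdcxauda" (len 15), cursors c1@1 c2@4 c3@8 c4@10, authorship 11.2.2.3.43....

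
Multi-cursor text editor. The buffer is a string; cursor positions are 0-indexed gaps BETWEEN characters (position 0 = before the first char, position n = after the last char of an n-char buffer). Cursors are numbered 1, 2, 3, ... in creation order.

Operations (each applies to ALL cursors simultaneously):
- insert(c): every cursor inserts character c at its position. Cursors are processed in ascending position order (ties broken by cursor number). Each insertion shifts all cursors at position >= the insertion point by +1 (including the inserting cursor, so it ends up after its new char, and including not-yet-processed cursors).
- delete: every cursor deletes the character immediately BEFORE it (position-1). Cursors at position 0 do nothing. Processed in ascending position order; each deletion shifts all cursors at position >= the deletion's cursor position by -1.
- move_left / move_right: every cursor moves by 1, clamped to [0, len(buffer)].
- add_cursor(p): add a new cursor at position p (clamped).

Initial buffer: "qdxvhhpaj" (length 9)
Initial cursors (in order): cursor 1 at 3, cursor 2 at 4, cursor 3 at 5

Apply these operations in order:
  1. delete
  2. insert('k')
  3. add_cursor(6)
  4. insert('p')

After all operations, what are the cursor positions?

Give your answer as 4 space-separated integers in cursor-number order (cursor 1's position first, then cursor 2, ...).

After op 1 (delete): buffer="qdhpaj" (len 6), cursors c1@2 c2@2 c3@2, authorship ......
After op 2 (insert('k')): buffer="qdkkkhpaj" (len 9), cursors c1@5 c2@5 c3@5, authorship ..123....
After op 3 (add_cursor(6)): buffer="qdkkkhpaj" (len 9), cursors c1@5 c2@5 c3@5 c4@6, authorship ..123....
After op 4 (insert('p')): buffer="qdkkkppphppaj" (len 13), cursors c1@8 c2@8 c3@8 c4@10, authorship ..123123.4...

Answer: 8 8 8 10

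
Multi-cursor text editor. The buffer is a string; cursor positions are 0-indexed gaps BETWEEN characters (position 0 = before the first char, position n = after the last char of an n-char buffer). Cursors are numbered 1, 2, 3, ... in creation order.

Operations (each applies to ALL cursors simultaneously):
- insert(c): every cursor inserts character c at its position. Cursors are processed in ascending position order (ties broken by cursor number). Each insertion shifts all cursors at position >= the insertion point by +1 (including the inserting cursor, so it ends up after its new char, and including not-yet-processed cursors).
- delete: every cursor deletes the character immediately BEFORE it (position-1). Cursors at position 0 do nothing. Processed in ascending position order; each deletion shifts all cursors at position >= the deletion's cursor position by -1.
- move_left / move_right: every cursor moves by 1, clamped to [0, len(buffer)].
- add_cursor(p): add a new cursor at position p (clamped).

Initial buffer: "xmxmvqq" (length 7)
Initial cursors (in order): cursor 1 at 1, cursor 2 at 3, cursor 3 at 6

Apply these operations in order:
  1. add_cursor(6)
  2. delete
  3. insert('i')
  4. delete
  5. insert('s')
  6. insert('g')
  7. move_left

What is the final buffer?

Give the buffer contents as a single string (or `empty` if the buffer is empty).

After op 1 (add_cursor(6)): buffer="xmxmvqq" (len 7), cursors c1@1 c2@3 c3@6 c4@6, authorship .......
After op 2 (delete): buffer="mmq" (len 3), cursors c1@0 c2@1 c3@2 c4@2, authorship ...
After op 3 (insert('i')): buffer="imimiiq" (len 7), cursors c1@1 c2@3 c3@6 c4@6, authorship 1.2.34.
After op 4 (delete): buffer="mmq" (len 3), cursors c1@0 c2@1 c3@2 c4@2, authorship ...
After op 5 (insert('s')): buffer="smsmssq" (len 7), cursors c1@1 c2@3 c3@6 c4@6, authorship 1.2.34.
After op 6 (insert('g')): buffer="sgmsgmssggq" (len 11), cursors c1@2 c2@5 c3@10 c4@10, authorship 11.22.3434.
After op 7 (move_left): buffer="sgmsgmssggq" (len 11), cursors c1@1 c2@4 c3@9 c4@9, authorship 11.22.3434.

Answer: sgmsgmssggq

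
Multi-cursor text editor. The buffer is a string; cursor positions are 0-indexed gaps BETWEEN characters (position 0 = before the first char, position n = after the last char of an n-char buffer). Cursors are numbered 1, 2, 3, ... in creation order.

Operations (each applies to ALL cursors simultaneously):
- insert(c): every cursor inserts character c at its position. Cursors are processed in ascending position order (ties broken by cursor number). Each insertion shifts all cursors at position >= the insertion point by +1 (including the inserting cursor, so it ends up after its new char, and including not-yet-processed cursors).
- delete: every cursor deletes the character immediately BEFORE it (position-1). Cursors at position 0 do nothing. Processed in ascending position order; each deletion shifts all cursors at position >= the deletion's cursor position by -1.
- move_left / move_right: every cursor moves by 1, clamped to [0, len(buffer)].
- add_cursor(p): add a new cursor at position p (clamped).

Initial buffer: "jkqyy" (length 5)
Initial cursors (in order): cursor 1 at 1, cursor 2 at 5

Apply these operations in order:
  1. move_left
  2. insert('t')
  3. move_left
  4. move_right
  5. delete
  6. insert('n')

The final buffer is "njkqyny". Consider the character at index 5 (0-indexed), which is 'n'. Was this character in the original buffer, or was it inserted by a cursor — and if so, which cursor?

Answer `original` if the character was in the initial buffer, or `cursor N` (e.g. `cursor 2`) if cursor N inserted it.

After op 1 (move_left): buffer="jkqyy" (len 5), cursors c1@0 c2@4, authorship .....
After op 2 (insert('t')): buffer="tjkqyty" (len 7), cursors c1@1 c2@6, authorship 1....2.
After op 3 (move_left): buffer="tjkqyty" (len 7), cursors c1@0 c2@5, authorship 1....2.
After op 4 (move_right): buffer="tjkqyty" (len 7), cursors c1@1 c2@6, authorship 1....2.
After op 5 (delete): buffer="jkqyy" (len 5), cursors c1@0 c2@4, authorship .....
After op 6 (insert('n')): buffer="njkqyny" (len 7), cursors c1@1 c2@6, authorship 1....2.
Authorship (.=original, N=cursor N): 1 . . . . 2 .
Index 5: author = 2

Answer: cursor 2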